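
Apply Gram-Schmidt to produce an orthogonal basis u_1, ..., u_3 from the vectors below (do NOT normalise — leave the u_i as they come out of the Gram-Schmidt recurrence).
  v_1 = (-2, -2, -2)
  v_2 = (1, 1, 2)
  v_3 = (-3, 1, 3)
Orthogonal basis:
  u_1 = (-2, -2, -2)
  u_2 = (-1/3, -1/3, 2/3)
  u_3 = (-2, 2, 0)

Apply the Gram-Schmidt recurrence
  u_1 = v_1
  u_i = v_i − Σ_{j<i} ((v_i · u_j) / (u_j · u_j)) · u_j.

Step by step this gives:
  u_1 = (-2, -2, -2)
  u_2 = (-1/3, -1/3, 2/3)
  u_3 = (-2, 2, 0)

Orthogonality check:
  u_2 · u_1 = 0 (should be 0)
  u_3 · u_1 = 0 (should be 0)
  u_3 · u_2 = 0 (should be 0)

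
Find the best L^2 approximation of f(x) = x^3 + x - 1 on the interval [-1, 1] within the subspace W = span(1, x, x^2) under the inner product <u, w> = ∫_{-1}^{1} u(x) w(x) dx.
g(x) = 8*x/5 - 1

The best approximation g ∈ W is the orthogonal projection of f onto W. Writing g = a_0 + a_1 x + a_2 x^2, the coefficients solve the normal equations G · a = b where
  G_{ij} = <φ_i, φ_j> and b_i = <f, φ_i>, with φ_0 = 1, φ_1 = x, φ_2 = x^2.
G =
  [2, 0, 2/3]
  [0, 2/3, 0]
  [2/3, 0, 2/5],
b = (-2, 16/15, -2/3).
Solving gives a_0 = -1, a_1 = 8/5, a_2 = 0, so
  g(x) = 8*x/5 - 1.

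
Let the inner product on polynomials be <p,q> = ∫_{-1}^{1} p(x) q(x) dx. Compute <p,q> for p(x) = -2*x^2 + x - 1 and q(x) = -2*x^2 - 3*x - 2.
<p,q> = 38/5

Expand the product: p(x)·q(x) = 4*x^4 + 4*x^3 + 3*x^2 + x + 2.
∫_{-1}^{1} of each monomial x^k gives [2/(k+1) if k even, 0 if k odd]. Integrating term-by-term (or equivalently evaluating the antiderivative F(x) = 4*x^5/5 + x^4 + x^3 + x^2/2 + 2*x at the endpoints):
  F(1) − F(−1) = 53/10 − (-23/10) = 38/5.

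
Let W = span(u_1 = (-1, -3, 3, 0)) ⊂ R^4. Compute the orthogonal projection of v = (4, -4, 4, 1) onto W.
proj_W(v) = (-20/19, -60/19, 60/19, 0)

Set up U = [u_1 | ... | u_1] ∈ R^(4×1). The projector onto W = col(U) is P = U (U^T U)^(-1) U^T.
Compute U^T U =
  [19],
and U^T v = (20).
Solve U^T U · c = U^T v for the coefficients: c = (20/19). The projection is proj_W(v) = U c.
Check: (v - proj_W(v)) · u_1 = 0  (should be 0).
Result: proj_W(v) = (-20/19, -60/19, 60/19, 0).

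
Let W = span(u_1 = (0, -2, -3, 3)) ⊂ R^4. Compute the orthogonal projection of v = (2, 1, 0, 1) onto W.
proj_W(v) = (0, -1/11, -3/22, 3/22)

Set up U = [u_1 | ... | u_1] ∈ R^(4×1). The projector onto W = col(U) is P = U (U^T U)^(-1) U^T.
Compute U^T U =
  [22],
and U^T v = (1).
Solve U^T U · c = U^T v for the coefficients: c = (1/22). The projection is proj_W(v) = U c.
Check: (v - proj_W(v)) · u_1 = 0  (should be 0).
Result: proj_W(v) = (0, -1/11, -3/22, 3/22).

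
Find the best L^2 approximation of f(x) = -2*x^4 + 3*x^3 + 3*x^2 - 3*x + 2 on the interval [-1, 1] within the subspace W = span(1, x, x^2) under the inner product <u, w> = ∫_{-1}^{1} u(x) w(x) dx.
g(x) = 9*x^2/7 - 6*x/5 + 76/35

The best approximation g ∈ W is the orthogonal projection of f onto W. Writing g = a_0 + a_1 x + a_2 x^2, the coefficients solve the normal equations G · a = b where
  G_{ij} = <φ_i, φ_j> and b_i = <f, φ_i>, with φ_0 = 1, φ_1 = x, φ_2 = x^2.
G =
  [2, 0, 2/3]
  [0, 2/3, 0]
  [2/3, 0, 2/5],
b = (26/5, -4/5, 206/105).
Solving gives a_0 = 76/35, a_1 = -6/5, a_2 = 9/7, so
  g(x) = 9*x^2/7 - 6*x/5 + 76/35.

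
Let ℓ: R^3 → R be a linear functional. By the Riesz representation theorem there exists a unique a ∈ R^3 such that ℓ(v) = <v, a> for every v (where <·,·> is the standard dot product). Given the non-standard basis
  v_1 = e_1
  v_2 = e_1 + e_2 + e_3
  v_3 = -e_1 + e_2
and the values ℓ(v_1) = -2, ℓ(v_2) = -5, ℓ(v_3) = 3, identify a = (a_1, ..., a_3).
a = (-2, 1, -4)

Write a = (a_1, ..., a_3) in the standard basis. For each basis vector v_i, ℓ(v_i) = <v_i, a> is a linear equation in the a_j's. Collect the n equations into a matrix system V a = ℓ, where row i of V is v_i (expressed in the standard basis). Since V is invertible (lower-triangular with 1s on the diagonal, up to permutation), solve by back-substitution:
  V =
[[1, 0, 0],
 [1, 1, 1],
 [-1, 1, 0]]
  V a = (-2, -5, 3)
Solving gives a = (-2, 1, -4).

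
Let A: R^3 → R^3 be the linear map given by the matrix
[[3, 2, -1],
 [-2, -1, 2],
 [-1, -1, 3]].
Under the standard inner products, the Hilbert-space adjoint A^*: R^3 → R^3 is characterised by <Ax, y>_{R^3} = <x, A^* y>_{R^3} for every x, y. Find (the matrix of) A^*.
A^* = A^T =
[[3, -2, -1],
 [2, -1, -1],
 [-1, 2, 3]]

For real matrices with standard dot products, the defining identity <Ax, y> = <x, A^* y> gives (Ax)^T y = x^T (A^*) y, i.e. x^T A^T y = x^T (A^*) y. Since this holds for all x, y, we must have A^* = A^T. Therefore
A^* =
[[3, -2, -1],
 [2, -1, -1],
 [-1, 2, 3]].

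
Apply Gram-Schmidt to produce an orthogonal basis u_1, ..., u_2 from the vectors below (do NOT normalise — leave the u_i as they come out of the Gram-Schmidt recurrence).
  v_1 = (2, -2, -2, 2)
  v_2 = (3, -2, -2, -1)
Orthogonal basis:
  u_1 = (2, -2, -2, 2)
  u_2 = (3/2, -1/2, -1/2, -5/2)

Apply the Gram-Schmidt recurrence
  u_1 = v_1
  u_i = v_i − Σ_{j<i} ((v_i · u_j) / (u_j · u_j)) · u_j.

Step by step this gives:
  u_1 = (2, -2, -2, 2)
  u_2 = (3/2, -1/2, -1/2, -5/2)

Orthogonality check:
  u_2 · u_1 = 0 (should be 0)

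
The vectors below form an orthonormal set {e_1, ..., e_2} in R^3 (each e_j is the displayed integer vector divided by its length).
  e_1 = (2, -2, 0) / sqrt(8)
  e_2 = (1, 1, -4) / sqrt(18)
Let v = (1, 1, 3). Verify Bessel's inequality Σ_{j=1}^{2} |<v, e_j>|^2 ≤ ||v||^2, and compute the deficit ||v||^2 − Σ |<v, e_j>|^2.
Σ |<v, e_j>|^2 = 50/9; ||v||^2 = 11; deficit = 49/9

Write each e_j = u_j / sqrt(<u_j, u_j>) where u_j is the displayed integer vector. Then <v, e_j> = <v, u_j> / sqrt(<u_j, u_j>), so |<v, e_j>|^2 = <v, u_j>^2 / <u_j, u_j>.
Coefficients: <v, e_1> = 0/sqrt(8), <v, e_2> = -10/sqrt(18).
Square and sum: Σ |<v, e_j>|^2 = 50/9.
Compute ||v||^2 = v·v = 11.
Deficit = 11 − 50/9 = 49/9 ≥ 0, confirming Bessel's inequality. (The deficit equals ||v − Σ <v,e_j> e_j||^2, the squared distance from v to span{e_j}.)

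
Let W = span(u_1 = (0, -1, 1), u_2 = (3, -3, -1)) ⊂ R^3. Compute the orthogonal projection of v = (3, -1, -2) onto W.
proj_W(v) = (45/17, -43/34, -77/34)

Set up U = [u_1 | ... | u_2] ∈ R^(3×2). The projector onto W = col(U) is P = U (U^T U)^(-1) U^T.
Compute U^T U =
  [2, 2]
  [2, 19],
and U^T v = (-1, 14).
Solve U^T U · c = U^T v for the coefficients: c = (-47/34, 15/17). The projection is proj_W(v) = U c.
Check: (v - proj_W(v)) · u_1 = 0  (should be 0).
Check: (v - proj_W(v)) · u_2 = 0  (should be 0).
Result: proj_W(v) = (45/17, -43/34, -77/34).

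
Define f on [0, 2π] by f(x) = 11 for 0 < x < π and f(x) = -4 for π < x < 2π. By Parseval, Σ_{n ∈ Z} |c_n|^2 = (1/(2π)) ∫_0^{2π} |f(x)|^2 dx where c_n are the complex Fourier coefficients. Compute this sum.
Σ |c_n|^2 = 137/2

Parseval equates the L^2 energy of f (normalised by 1/(2π)) with the ℓ^2 sum of its Fourier coefficients: (1/(2π)) ∫_0^{2π} |f|^2 = Σ |c_n|^2.
Compute the left side: (1/(2π)) [∫_0^π 11^2 dx + ∫_π^{2π} (-4)^2 dx] = (1/(2π)) · (121π + 16π) = (121 + 16)/2 = 137/2.
So Σ_{n ∈ Z} |c_n|^2 = 137/2.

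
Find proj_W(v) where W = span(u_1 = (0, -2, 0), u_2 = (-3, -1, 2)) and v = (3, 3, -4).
proj_W(v) = (51/13, 3, -34/13)

Set up U = [u_1 | ... | u_2] ∈ R^(3×2). The projector onto W = col(U) is P = U (U^T U)^(-1) U^T.
Compute U^T U =
  [4, 2]
  [2, 14],
and U^T v = (-6, -20).
Solve U^T U · c = U^T v for the coefficients: c = (-11/13, -17/13). The projection is proj_W(v) = U c.
Check: (v - proj_W(v)) · u_1 = 0  (should be 0).
Check: (v - proj_W(v)) · u_2 = 0  (should be 0).
Result: proj_W(v) = (51/13, 3, -34/13).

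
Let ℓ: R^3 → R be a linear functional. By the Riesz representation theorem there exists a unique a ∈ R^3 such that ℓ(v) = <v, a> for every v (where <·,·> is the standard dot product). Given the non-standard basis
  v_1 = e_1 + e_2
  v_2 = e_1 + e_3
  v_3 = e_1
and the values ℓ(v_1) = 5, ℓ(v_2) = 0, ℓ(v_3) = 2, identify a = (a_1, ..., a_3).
a = (2, 3, -2)

Write a = (a_1, ..., a_3) in the standard basis. For each basis vector v_i, ℓ(v_i) = <v_i, a> is a linear equation in the a_j's. Collect the n equations into a matrix system V a = ℓ, where row i of V is v_i (expressed in the standard basis). Since V is invertible (lower-triangular with 1s on the diagonal, up to permutation), solve by back-substitution:
  V =
[[1, 1, 0],
 [1, 0, 1],
 [1, 0, 0]]
  V a = (5, 0, 2)
Solving gives a = (2, 3, -2).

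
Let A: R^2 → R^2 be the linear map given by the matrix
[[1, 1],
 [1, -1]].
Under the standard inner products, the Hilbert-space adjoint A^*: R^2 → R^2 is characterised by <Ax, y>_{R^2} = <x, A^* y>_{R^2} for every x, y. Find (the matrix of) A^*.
A^* = A^T =
[[1, 1],
 [1, -1]]

For real matrices with standard dot products, the defining identity <Ax, y> = <x, A^* y> gives (Ax)^T y = x^T (A^*) y, i.e. x^T A^T y = x^T (A^*) y. Since this holds for all x, y, we must have A^* = A^T. Therefore
A^* =
[[1, 1],
 [1, -1]].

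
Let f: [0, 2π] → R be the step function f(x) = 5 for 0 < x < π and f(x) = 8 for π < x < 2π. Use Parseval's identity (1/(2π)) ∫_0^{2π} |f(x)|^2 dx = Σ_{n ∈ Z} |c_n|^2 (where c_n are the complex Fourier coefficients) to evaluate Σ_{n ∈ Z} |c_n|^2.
Σ |c_n|^2 = 89/2

Parseval equates the L^2 energy of f (normalised by 1/(2π)) with the ℓ^2 sum of its Fourier coefficients: (1/(2π)) ∫_0^{2π} |f|^2 = Σ |c_n|^2.
Compute the left side: (1/(2π)) [∫_0^π 5^2 dx + ∫_π^{2π} 8^2 dx] = (1/(2π)) · (25π + 64π) = (25 + 64)/2 = 89/2.
So Σ_{n ∈ Z} |c_n|^2 = 89/2.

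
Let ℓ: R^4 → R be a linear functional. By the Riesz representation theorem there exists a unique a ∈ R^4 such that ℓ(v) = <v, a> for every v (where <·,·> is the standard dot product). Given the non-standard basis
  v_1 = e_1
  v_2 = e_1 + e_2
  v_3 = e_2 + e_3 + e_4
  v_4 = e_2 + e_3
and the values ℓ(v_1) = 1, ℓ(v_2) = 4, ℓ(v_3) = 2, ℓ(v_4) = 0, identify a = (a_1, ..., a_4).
a = (1, 3, -3, 2)

Write a = (a_1, ..., a_4) in the standard basis. For each basis vector v_i, ℓ(v_i) = <v_i, a> is a linear equation in the a_j's. Collect the n equations into a matrix system V a = ℓ, where row i of V is v_i (expressed in the standard basis). Since V is invertible (lower-triangular with 1s on the diagonal, up to permutation), solve by back-substitution:
  V =
[[1, 0, 0, 0],
 [1, 1, 0, 0],
 [0, 1, 1, 1],
 [0, 1, 1, 0]]
  V a = (1, 4, 2, 0)
Solving gives a = (1, 3, -3, 2).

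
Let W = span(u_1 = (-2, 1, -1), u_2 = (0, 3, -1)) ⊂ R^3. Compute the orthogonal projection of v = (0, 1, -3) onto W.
proj_W(v) = (-8/11, 19/11, -9/11)

Set up U = [u_1 | ... | u_2] ∈ R^(3×2). The projector onto W = col(U) is P = U (U^T U)^(-1) U^T.
Compute U^T U =
  [6, 4]
  [4, 10],
and U^T v = (4, 6).
Solve U^T U · c = U^T v for the coefficients: c = (4/11, 5/11). The projection is proj_W(v) = U c.
Check: (v - proj_W(v)) · u_1 = 0  (should be 0).
Check: (v - proj_W(v)) · u_2 = 0  (should be 0).
Result: proj_W(v) = (-8/11, 19/11, -9/11).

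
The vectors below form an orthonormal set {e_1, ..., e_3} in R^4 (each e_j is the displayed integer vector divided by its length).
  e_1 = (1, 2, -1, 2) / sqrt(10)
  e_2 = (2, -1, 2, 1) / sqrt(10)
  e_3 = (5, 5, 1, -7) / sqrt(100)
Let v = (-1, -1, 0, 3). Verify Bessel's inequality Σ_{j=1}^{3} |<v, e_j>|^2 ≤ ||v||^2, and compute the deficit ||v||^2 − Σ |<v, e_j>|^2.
Σ |<v, e_j>|^2 = 1091/100; ||v||^2 = 11; deficit = 9/100

Write each e_j = u_j / sqrt(<u_j, u_j>) where u_j is the displayed integer vector. Then <v, e_j> = <v, u_j> / sqrt(<u_j, u_j>), so |<v, e_j>|^2 = <v, u_j>^2 / <u_j, u_j>.
Coefficients: <v, e_1> = 3/sqrt(10), <v, e_2> = 2/sqrt(10), <v, e_3> = -31/sqrt(100).
Square and sum: Σ |<v, e_j>|^2 = 1091/100.
Compute ||v||^2 = v·v = 11.
Deficit = 11 − 1091/100 = 9/100 ≥ 0, confirming Bessel's inequality. (The deficit equals ||v − Σ <v,e_j> e_j||^2, the squared distance from v to span{e_j}.)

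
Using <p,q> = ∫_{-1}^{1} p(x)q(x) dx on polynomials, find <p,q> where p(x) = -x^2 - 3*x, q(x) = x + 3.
<p,q> = -4

Expand the product: p(x)·q(x) = -x^3 - 6*x^2 - 9*x.
∫_{-1}^{1} of each monomial x^k gives [2/(k+1) if k even, 0 if k odd]. Integrating term-by-term (or equivalently evaluating the antiderivative F(x) = -x^4/4 - 2*x^3 - 9*x^2/2 at the endpoints):
  F(1) − F(−1) = -27/4 − (-11/4) = -4.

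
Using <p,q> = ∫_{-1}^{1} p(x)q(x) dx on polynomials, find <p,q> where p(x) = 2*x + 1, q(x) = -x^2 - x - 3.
<p,q> = -8

Expand the product: p(x)·q(x) = -2*x^3 - 3*x^2 - 7*x - 3.
∫_{-1}^{1} of each monomial x^k gives [2/(k+1) if k even, 0 if k odd]. Integrating term-by-term (or equivalently evaluating the antiderivative F(x) = -x^4/2 - x^3 - 7*x^2/2 - 3*x at the endpoints):
  F(1) − F(−1) = -8 − (0) = -8.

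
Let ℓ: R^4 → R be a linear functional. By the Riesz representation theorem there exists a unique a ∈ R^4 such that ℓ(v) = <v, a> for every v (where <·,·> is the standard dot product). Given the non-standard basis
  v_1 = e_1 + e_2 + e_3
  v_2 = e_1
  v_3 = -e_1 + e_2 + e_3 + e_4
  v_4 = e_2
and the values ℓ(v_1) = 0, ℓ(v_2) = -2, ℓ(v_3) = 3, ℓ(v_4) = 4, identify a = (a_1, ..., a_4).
a = (-2, 4, -2, -1)

Write a = (a_1, ..., a_4) in the standard basis. For each basis vector v_i, ℓ(v_i) = <v_i, a> is a linear equation in the a_j's. Collect the n equations into a matrix system V a = ℓ, where row i of V is v_i (expressed in the standard basis). Since V is invertible (lower-triangular with 1s on the diagonal, up to permutation), solve by back-substitution:
  V =
[[1, 1, 1, 0],
 [1, 0, 0, 0],
 [-1, 1, 1, 1],
 [0, 1, 0, 0]]
  V a = (0, -2, 3, 4)
Solving gives a = (-2, 4, -2, -1).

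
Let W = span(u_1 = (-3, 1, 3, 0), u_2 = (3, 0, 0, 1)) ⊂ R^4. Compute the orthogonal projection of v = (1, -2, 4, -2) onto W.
proj_W(v) = (9/109, 79/109, 237/109, 82/109)

Set up U = [u_1 | ... | u_2] ∈ R^(4×2). The projector onto W = col(U) is P = U (U^T U)^(-1) U^T.
Compute U^T U =
  [19, -9]
  [-9, 10],
and U^T v = (7, 1).
Solve U^T U · c = U^T v for the coefficients: c = (79/109, 82/109). The projection is proj_W(v) = U c.
Check: (v - proj_W(v)) · u_1 = 0  (should be 0).
Check: (v - proj_W(v)) · u_2 = 0  (should be 0).
Result: proj_W(v) = (9/109, 79/109, 237/109, 82/109).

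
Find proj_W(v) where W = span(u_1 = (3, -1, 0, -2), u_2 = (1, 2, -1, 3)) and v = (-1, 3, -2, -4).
proj_W(v) = (-9/37, -25/37, 12/37, -38/37)

Set up U = [u_1 | ... | u_2] ∈ R^(4×2). The projector onto W = col(U) is P = U (U^T U)^(-1) U^T.
Compute U^T U =
  [14, -5]
  [-5, 15],
and U^T v = (2, -5).
Solve U^T U · c = U^T v for the coefficients: c = (1/37, -12/37). The projection is proj_W(v) = U c.
Check: (v - proj_W(v)) · u_1 = 0  (should be 0).
Check: (v - proj_W(v)) · u_2 = 0  (should be 0).
Result: proj_W(v) = (-9/37, -25/37, 12/37, -38/37).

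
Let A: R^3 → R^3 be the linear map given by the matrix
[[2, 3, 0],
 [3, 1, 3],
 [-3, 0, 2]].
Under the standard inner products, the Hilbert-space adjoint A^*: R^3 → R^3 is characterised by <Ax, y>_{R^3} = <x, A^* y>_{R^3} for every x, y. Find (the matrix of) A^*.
A^* = A^T =
[[2, 3, -3],
 [3, 1, 0],
 [0, 3, 2]]

For real matrices with standard dot products, the defining identity <Ax, y> = <x, A^* y> gives (Ax)^T y = x^T (A^*) y, i.e. x^T A^T y = x^T (A^*) y. Since this holds for all x, y, we must have A^* = A^T. Therefore
A^* =
[[2, 3, -3],
 [3, 1, 0],
 [0, 3, 2]].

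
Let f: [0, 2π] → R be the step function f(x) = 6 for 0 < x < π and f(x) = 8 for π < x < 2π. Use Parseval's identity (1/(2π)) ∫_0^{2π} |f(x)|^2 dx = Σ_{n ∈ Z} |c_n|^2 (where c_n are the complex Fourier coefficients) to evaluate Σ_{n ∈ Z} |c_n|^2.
Σ |c_n|^2 = 50

Parseval equates the L^2 energy of f (normalised by 1/(2π)) with the ℓ^2 sum of its Fourier coefficients: (1/(2π)) ∫_0^{2π} |f|^2 = Σ |c_n|^2.
Compute the left side: (1/(2π)) [∫_0^π 6^2 dx + ∫_π^{2π} 8^2 dx] = (1/(2π)) · (36π + 64π) = (36 + 64)/2 = 50.
So Σ_{n ∈ Z} |c_n|^2 = 50.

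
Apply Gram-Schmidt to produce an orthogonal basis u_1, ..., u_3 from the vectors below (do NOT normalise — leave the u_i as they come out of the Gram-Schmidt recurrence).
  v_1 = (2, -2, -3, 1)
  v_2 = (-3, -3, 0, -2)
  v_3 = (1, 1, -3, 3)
Orthogonal basis:
  u_1 = (2, -2, -3, 1)
  u_2 = (-25/9, -29/9, -1/3, -17/9)
  u_3 = (-83/49, 37/49, -57/49, 69/49)

Apply the Gram-Schmidt recurrence
  u_1 = v_1
  u_i = v_i − Σ_{j<i} ((v_i · u_j) / (u_j · u_j)) · u_j.

Step by step this gives:
  u_1 = (2, -2, -3, 1)
  u_2 = (-25/9, -29/9, -1/3, -17/9)
  u_3 = (-83/49, 37/49, -57/49, 69/49)

Orthogonality check:
  u_2 · u_1 = 0 (should be 0)
  u_3 · u_1 = 0 (should be 0)
  u_3 · u_2 = 0 (should be 0)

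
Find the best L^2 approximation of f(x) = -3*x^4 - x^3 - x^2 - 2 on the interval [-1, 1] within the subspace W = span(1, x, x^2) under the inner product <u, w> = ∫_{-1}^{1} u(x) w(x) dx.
g(x) = -25*x^2/7 - 3*x/5 - 61/35

The best approximation g ∈ W is the orthogonal projection of f onto W. Writing g = a_0 + a_1 x + a_2 x^2, the coefficients solve the normal equations G · a = b where
  G_{ij} = <φ_i, φ_j> and b_i = <f, φ_i>, with φ_0 = 1, φ_1 = x, φ_2 = x^2.
G =
  [2, 0, 2/3]
  [0, 2/3, 0]
  [2/3, 0, 2/5],
b = (-88/15, -2/5, -272/105).
Solving gives a_0 = -61/35, a_1 = -3/5, a_2 = -25/7, so
  g(x) = -25*x^2/7 - 3*x/5 - 61/35.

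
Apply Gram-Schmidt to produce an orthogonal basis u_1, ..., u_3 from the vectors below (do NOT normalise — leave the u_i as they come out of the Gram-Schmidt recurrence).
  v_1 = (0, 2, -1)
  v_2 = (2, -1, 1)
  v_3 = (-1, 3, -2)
Orthogonal basis:
  u_1 = (0, 2, -1)
  u_2 = (2, 1/5, 2/5)
  u_3 = (1/21, -2/21, -4/21)

Apply the Gram-Schmidt recurrence
  u_1 = v_1
  u_i = v_i − Σ_{j<i} ((v_i · u_j) / (u_j · u_j)) · u_j.

Step by step this gives:
  u_1 = (0, 2, -1)
  u_2 = (2, 1/5, 2/5)
  u_3 = (1/21, -2/21, -4/21)

Orthogonality check:
  u_2 · u_1 = 0 (should be 0)
  u_3 · u_1 = 0 (should be 0)
  u_3 · u_2 = 0 (should be 0)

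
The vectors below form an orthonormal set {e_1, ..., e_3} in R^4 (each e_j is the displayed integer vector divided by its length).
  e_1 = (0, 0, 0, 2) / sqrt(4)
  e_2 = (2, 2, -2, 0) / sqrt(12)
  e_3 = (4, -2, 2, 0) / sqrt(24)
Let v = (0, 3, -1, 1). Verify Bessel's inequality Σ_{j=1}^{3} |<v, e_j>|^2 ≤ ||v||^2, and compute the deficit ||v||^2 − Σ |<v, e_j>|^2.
Σ |<v, e_j>|^2 = 9; ||v||^2 = 11; deficit = 2

Write each e_j = u_j / sqrt(<u_j, u_j>) where u_j is the displayed integer vector. Then <v, e_j> = <v, u_j> / sqrt(<u_j, u_j>), so |<v, e_j>|^2 = <v, u_j>^2 / <u_j, u_j>.
Coefficients: <v, e_1> = 2/sqrt(4), <v, e_2> = 8/sqrt(12), <v, e_3> = -8/sqrt(24).
Square and sum: Σ |<v, e_j>|^2 = 9.
Compute ||v||^2 = v·v = 11.
Deficit = 11 − 9 = 2 ≥ 0, confirming Bessel's inequality. (The deficit equals ||v − Σ <v,e_j> e_j||^2, the squared distance from v to span{e_j}.)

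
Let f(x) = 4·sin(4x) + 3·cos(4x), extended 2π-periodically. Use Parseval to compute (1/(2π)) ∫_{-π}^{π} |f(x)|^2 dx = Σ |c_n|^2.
Σ |c_n|^2 = 25/2

Expand |f|^2 and use orthogonality of {sin(nx), cos(mx)} on [-π, π]:
  ∫_{-π}^{π} sin(nx)^2 dx = π, ∫ cos(mx)^2 dx = π, and cross terms integrate to 0.
So ∫_{-π}^{π} f(x)^2 dx = 4^2 · π + 3^2 · π = (16 + 9)π.
Divide by 2π: (16 + 9)/2 = 25/2.
By Parseval, this equals Σ |c_n|^2.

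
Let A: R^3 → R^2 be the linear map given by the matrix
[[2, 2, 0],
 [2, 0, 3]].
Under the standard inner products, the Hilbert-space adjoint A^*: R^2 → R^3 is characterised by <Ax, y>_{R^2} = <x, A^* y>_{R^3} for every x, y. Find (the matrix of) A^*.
A^* = A^T =
[[2, 2],
 [2, 0],
 [0, 3]]

For real matrices with standard dot products, the defining identity <Ax, y> = <x, A^* y> gives (Ax)^T y = x^T (A^*) y, i.e. x^T A^T y = x^T (A^*) y. Since this holds for all x, y, we must have A^* = A^T. Therefore
A^* =
[[2, 2],
 [2, 0],
 [0, 3]].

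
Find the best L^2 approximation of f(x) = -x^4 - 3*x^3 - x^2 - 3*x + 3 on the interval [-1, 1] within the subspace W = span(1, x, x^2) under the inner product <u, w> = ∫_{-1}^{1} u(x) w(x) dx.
g(x) = -13*x^2/7 - 24*x/5 + 108/35

The best approximation g ∈ W is the orthogonal projection of f onto W. Writing g = a_0 + a_1 x + a_2 x^2, the coefficients solve the normal equations G · a = b where
  G_{ij} = <φ_i, φ_j> and b_i = <f, φ_i>, with φ_0 = 1, φ_1 = x, φ_2 = x^2.
G =
  [2, 0, 2/3]
  [0, 2/3, 0]
  [2/3, 0, 2/5],
b = (74/15, -16/5, 46/35).
Solving gives a_0 = 108/35, a_1 = -24/5, a_2 = -13/7, so
  g(x) = -13*x^2/7 - 24*x/5 + 108/35.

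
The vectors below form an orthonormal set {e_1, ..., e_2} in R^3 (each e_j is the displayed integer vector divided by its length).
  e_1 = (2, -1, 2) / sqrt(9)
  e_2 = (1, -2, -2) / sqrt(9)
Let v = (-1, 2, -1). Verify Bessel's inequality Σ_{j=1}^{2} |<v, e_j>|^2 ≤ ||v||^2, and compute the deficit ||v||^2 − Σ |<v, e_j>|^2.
Σ |<v, e_j>|^2 = 5; ||v||^2 = 6; deficit = 1

Write each e_j = u_j / sqrt(<u_j, u_j>) where u_j is the displayed integer vector. Then <v, e_j> = <v, u_j> / sqrt(<u_j, u_j>), so |<v, e_j>|^2 = <v, u_j>^2 / <u_j, u_j>.
Coefficients: <v, e_1> = -6/sqrt(9), <v, e_2> = -3/sqrt(9).
Square and sum: Σ |<v, e_j>|^2 = 5.
Compute ||v||^2 = v·v = 6.
Deficit = 6 − 5 = 1 ≥ 0, confirming Bessel's inequality. (The deficit equals ||v − Σ <v,e_j> e_j||^2, the squared distance from v to span{e_j}.)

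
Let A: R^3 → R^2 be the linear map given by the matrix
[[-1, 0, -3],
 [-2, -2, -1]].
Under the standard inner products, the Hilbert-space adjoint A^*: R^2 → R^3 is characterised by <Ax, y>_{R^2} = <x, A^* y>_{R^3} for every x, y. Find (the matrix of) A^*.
A^* = A^T =
[[-1, -2],
 [0, -2],
 [-3, -1]]

For real matrices with standard dot products, the defining identity <Ax, y> = <x, A^* y> gives (Ax)^T y = x^T (A^*) y, i.e. x^T A^T y = x^T (A^*) y. Since this holds for all x, y, we must have A^* = A^T. Therefore
A^* =
[[-1, -2],
 [0, -2],
 [-3, -1]].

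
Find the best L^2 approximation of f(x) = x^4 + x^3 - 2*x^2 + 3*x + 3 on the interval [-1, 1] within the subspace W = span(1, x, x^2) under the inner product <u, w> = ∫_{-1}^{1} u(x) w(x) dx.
g(x) = -8*x^2/7 + 18*x/5 + 102/35

The best approximation g ∈ W is the orthogonal projection of f onto W. Writing g = a_0 + a_1 x + a_2 x^2, the coefficients solve the normal equations G · a = b where
  G_{ij} = <φ_i, φ_j> and b_i = <f, φ_i>, with φ_0 = 1, φ_1 = x, φ_2 = x^2.
G =
  [2, 0, 2/3]
  [0, 2/3, 0]
  [2/3, 0, 2/5],
b = (76/15, 12/5, 52/35).
Solving gives a_0 = 102/35, a_1 = 18/5, a_2 = -8/7, so
  g(x) = -8*x^2/7 + 18*x/5 + 102/35.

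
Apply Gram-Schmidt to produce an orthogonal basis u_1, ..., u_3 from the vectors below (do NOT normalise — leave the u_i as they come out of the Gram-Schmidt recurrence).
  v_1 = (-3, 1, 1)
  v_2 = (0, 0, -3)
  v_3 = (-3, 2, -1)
Orthogonal basis:
  u_1 = (-3, 1, 1)
  u_2 = (-9/11, 3/11, -30/11)
  u_3 = (3/10, 9/10, 0)

Apply the Gram-Schmidt recurrence
  u_1 = v_1
  u_i = v_i − Σ_{j<i} ((v_i · u_j) / (u_j · u_j)) · u_j.

Step by step this gives:
  u_1 = (-3, 1, 1)
  u_2 = (-9/11, 3/11, -30/11)
  u_3 = (3/10, 9/10, 0)

Orthogonality check:
  u_2 · u_1 = 0 (should be 0)
  u_3 · u_1 = 0 (should be 0)
  u_3 · u_2 = 0 (should be 0)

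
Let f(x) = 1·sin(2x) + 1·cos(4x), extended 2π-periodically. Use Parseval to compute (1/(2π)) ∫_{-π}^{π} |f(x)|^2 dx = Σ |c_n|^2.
Σ |c_n|^2 = 1

Expand |f|^2 and use orthogonality of {sin(nx), cos(mx)} on [-π, π]:
  ∫_{-π}^{π} sin(nx)^2 dx = π, ∫ cos(mx)^2 dx = π, and cross terms integrate to 0.
So ∫_{-π}^{π} f(x)^2 dx = 1^2 · π + 1^2 · π = (1 + 1)π.
Divide by 2π: (1 + 1)/2 = 1.
By Parseval, this equals Σ |c_n|^2.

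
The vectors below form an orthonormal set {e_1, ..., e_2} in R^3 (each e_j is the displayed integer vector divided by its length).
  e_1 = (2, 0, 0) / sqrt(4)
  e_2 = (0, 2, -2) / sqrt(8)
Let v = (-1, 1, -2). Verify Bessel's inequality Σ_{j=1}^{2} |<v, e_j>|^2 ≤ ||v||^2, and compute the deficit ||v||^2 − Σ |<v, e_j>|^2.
Σ |<v, e_j>|^2 = 11/2; ||v||^2 = 6; deficit = 1/2

Write each e_j = u_j / sqrt(<u_j, u_j>) where u_j is the displayed integer vector. Then <v, e_j> = <v, u_j> / sqrt(<u_j, u_j>), so |<v, e_j>|^2 = <v, u_j>^2 / <u_j, u_j>.
Coefficients: <v, e_1> = -2/sqrt(4), <v, e_2> = 6/sqrt(8).
Square and sum: Σ |<v, e_j>|^2 = 11/2.
Compute ||v||^2 = v·v = 6.
Deficit = 6 − 11/2 = 1/2 ≥ 0, confirming Bessel's inequality. (The deficit equals ||v − Σ <v,e_j> e_j||^2, the squared distance from v to span{e_j}.)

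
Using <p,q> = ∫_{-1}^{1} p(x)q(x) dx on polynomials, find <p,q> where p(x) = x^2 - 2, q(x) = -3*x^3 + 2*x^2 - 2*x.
<p,q> = -28/15

Expand the product: p(x)·q(x) = -3*x^5 + 2*x^4 + 4*x^3 - 4*x^2 + 4*x.
∫_{-1}^{1} of each monomial x^k gives [2/(k+1) if k even, 0 if k odd]. Integrating term-by-term (or equivalently evaluating the antiderivative F(x) = -x^6/2 + 2*x^5/5 + x^4 - 4*x^3/3 + 2*x^2 at the endpoints):
  F(1) − F(−1) = 47/30 − (103/30) = -28/15.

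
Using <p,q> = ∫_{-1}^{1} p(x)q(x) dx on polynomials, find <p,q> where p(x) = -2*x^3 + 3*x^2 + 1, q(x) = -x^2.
<p,q> = -28/15

Expand the product: p(x)·q(x) = 2*x^5 - 3*x^4 - x^2.
∫_{-1}^{1} of each monomial x^k gives [2/(k+1) if k even, 0 if k odd]. Integrating term-by-term (or equivalently evaluating the antiderivative F(x) = x^6/3 - 3*x^5/5 - x^3/3 at the endpoints):
  F(1) − F(−1) = -3/5 − (19/15) = -28/15.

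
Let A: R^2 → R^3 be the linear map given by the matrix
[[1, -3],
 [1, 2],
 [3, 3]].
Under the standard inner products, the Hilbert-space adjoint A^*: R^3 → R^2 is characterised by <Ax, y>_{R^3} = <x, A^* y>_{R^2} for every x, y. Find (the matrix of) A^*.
A^* = A^T =
[[1, 1, 3],
 [-3, 2, 3]]

For real matrices with standard dot products, the defining identity <Ax, y> = <x, A^* y> gives (Ax)^T y = x^T (A^*) y, i.e. x^T A^T y = x^T (A^*) y. Since this holds for all x, y, we must have A^* = A^T. Therefore
A^* =
[[1, 1, 3],
 [-3, 2, 3]].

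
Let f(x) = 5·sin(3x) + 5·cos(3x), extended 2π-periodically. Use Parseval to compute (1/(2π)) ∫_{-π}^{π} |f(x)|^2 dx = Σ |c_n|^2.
Σ |c_n|^2 = 25

Expand |f|^2 and use orthogonality of {sin(nx), cos(mx)} on [-π, π]:
  ∫_{-π}^{π} sin(nx)^2 dx = π, ∫ cos(mx)^2 dx = π, and cross terms integrate to 0.
So ∫_{-π}^{π} f(x)^2 dx = 5^2 · π + 5^2 · π = (25 + 25)π.
Divide by 2π: (25 + 25)/2 = 25.
By Parseval, this equals Σ |c_n|^2.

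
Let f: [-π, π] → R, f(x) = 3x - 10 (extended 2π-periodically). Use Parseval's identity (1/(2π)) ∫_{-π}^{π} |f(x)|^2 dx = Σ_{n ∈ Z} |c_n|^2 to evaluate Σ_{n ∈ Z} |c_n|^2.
Σ |c_n|^2 = 3π^2 + 100

Expand and integrate term by term over [-π, π]:
  ∫ (3x)^2 dx = 9·(2π^3/3); ∫ 2·3·(-10)·x dx = 0 (odd integrand); ∫ (-10)^2 dx = 100·2π.
So (1/(2π)) ∫_{-π}^{π} (3x - 10)^2 dx = 9π^2/3 + 100 = 3π^2 + 100.
Parseval ⇒ Σ |c_n|^2 = 3π^2 + 100.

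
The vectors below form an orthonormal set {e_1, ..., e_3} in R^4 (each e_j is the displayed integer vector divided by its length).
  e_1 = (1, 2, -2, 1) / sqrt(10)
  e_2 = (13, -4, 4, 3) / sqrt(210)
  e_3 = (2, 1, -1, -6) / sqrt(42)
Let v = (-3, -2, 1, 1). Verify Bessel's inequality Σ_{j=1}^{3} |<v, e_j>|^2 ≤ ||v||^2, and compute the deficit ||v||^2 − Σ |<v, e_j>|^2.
Σ |<v, e_j>|^2 = 29/2; ||v||^2 = 15; deficit = 1/2

Write each e_j = u_j / sqrt(<u_j, u_j>) where u_j is the displayed integer vector. Then <v, e_j> = <v, u_j> / sqrt(<u_j, u_j>), so |<v, e_j>|^2 = <v, u_j>^2 / <u_j, u_j>.
Coefficients: <v, e_1> = -8/sqrt(10), <v, e_2> = -24/sqrt(210), <v, e_3> = -15/sqrt(42).
Square and sum: Σ |<v, e_j>|^2 = 29/2.
Compute ||v||^2 = v·v = 15.
Deficit = 15 − 29/2 = 1/2 ≥ 0, confirming Bessel's inequality. (The deficit equals ||v − Σ <v,e_j> e_j||^2, the squared distance from v to span{e_j}.)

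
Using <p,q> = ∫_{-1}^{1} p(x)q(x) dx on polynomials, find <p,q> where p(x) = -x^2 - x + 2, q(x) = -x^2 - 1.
<p,q> = -64/15

Expand the product: p(x)·q(x) = x^4 + x^3 - x^2 + x - 2.
∫_{-1}^{1} of each monomial x^k gives [2/(k+1) if k even, 0 if k odd]. Integrating term-by-term (or equivalently evaluating the antiderivative F(x) = x^5/5 + x^4/4 - x^3/3 + x^2/2 - 2*x at the endpoints):
  F(1) − F(−1) = -83/60 − (173/60) = -64/15.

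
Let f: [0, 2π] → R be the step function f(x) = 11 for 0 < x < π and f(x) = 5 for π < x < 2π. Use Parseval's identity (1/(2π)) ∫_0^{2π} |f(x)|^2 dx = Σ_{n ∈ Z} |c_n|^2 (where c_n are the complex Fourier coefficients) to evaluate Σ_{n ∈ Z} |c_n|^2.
Σ |c_n|^2 = 73

Parseval equates the L^2 energy of f (normalised by 1/(2π)) with the ℓ^2 sum of its Fourier coefficients: (1/(2π)) ∫_0^{2π} |f|^2 = Σ |c_n|^2.
Compute the left side: (1/(2π)) [∫_0^π 11^2 dx + ∫_π^{2π} 5^2 dx] = (1/(2π)) · (121π + 25π) = (121 + 25)/2 = 73.
So Σ_{n ∈ Z} |c_n|^2 = 73.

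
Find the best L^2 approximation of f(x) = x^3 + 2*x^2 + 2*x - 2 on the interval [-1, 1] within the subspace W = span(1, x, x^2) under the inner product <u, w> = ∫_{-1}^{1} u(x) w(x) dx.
g(x) = 2*x^2 + 13*x/5 - 2

The best approximation g ∈ W is the orthogonal projection of f onto W. Writing g = a_0 + a_1 x + a_2 x^2, the coefficients solve the normal equations G · a = b where
  G_{ij} = <φ_i, φ_j> and b_i = <f, φ_i>, with φ_0 = 1, φ_1 = x, φ_2 = x^2.
G =
  [2, 0, 2/3]
  [0, 2/3, 0]
  [2/3, 0, 2/5],
b = (-8/3, 26/15, -8/15).
Solving gives a_0 = -2, a_1 = 13/5, a_2 = 2, so
  g(x) = 2*x^2 + 13*x/5 - 2.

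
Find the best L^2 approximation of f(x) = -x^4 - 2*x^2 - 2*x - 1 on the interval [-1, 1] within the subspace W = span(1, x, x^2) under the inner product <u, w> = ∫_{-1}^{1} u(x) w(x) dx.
g(x) = -20*x^2/7 - 2*x - 32/35

The best approximation g ∈ W is the orthogonal projection of f onto W. Writing g = a_0 + a_1 x + a_2 x^2, the coefficients solve the normal equations G · a = b where
  G_{ij} = <φ_i, φ_j> and b_i = <f, φ_i>, with φ_0 = 1, φ_1 = x, φ_2 = x^2.
G =
  [2, 0, 2/3]
  [0, 2/3, 0]
  [2/3, 0, 2/5],
b = (-56/15, -4/3, -184/105).
Solving gives a_0 = -32/35, a_1 = -2, a_2 = -20/7, so
  g(x) = -20*x^2/7 - 2*x - 32/35.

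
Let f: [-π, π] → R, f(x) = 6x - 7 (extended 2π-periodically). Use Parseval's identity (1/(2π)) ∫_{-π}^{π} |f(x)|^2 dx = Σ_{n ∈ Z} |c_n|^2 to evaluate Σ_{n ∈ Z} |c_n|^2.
Σ |c_n|^2 = 12π^2 + 49

Expand and integrate term by term over [-π, π]:
  ∫ (6x)^2 dx = 36·(2π^3/3); ∫ 2·6·(-7)·x dx = 0 (odd integrand); ∫ (-7)^2 dx = 49·2π.
So (1/(2π)) ∫_{-π}^{π} (6x - 7)^2 dx = 36π^2/3 + 49 = 12π^2 + 49.
Parseval ⇒ Σ |c_n|^2 = 12π^2 + 49.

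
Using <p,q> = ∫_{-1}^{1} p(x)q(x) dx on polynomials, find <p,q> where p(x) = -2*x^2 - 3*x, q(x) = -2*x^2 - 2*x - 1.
<p,q> = 104/15

Expand the product: p(x)·q(x) = 4*x^4 + 10*x^3 + 8*x^2 + 3*x.
∫_{-1}^{1} of each monomial x^k gives [2/(k+1) if k even, 0 if k odd]. Integrating term-by-term (or equivalently evaluating the antiderivative F(x) = 4*x^5/5 + 5*x^4/2 + 8*x^3/3 + 3*x^2/2 at the endpoints):
  F(1) − F(−1) = 112/15 − (8/15) = 104/15.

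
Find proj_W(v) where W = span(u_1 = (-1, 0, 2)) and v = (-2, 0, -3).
proj_W(v) = (4/5, 0, -8/5)

Set up U = [u_1 | ... | u_1] ∈ R^(3×1). The projector onto W = col(U) is P = U (U^T U)^(-1) U^T.
Compute U^T U =
  [5],
and U^T v = (-4).
Solve U^T U · c = U^T v for the coefficients: c = (-4/5). The projection is proj_W(v) = U c.
Check: (v - proj_W(v)) · u_1 = 0  (should be 0).
Result: proj_W(v) = (4/5, 0, -8/5).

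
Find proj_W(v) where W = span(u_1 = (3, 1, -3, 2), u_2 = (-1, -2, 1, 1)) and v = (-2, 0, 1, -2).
proj_W(v) = (-8/5, 1/5, 8/5, -9/5)

Set up U = [u_1 | ... | u_2] ∈ R^(4×2). The projector onto W = col(U) is P = U (U^T U)^(-1) U^T.
Compute U^T U =
  [23, -6]
  [-6, 7],
and U^T v = (-13, 1).
Solve U^T U · c = U^T v for the coefficients: c = (-17/25, -11/25). The projection is proj_W(v) = U c.
Check: (v - proj_W(v)) · u_1 = 0  (should be 0).
Check: (v - proj_W(v)) · u_2 = 0  (should be 0).
Result: proj_W(v) = (-8/5, 1/5, 8/5, -9/5).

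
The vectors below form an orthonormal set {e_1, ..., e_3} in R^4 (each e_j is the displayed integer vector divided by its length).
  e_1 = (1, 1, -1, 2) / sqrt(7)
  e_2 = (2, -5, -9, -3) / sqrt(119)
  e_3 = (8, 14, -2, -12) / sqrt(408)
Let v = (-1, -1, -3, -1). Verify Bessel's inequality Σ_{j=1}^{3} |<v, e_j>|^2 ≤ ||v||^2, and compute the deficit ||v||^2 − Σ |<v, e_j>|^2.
Σ |<v, e_j>|^2 = 28/3; ||v||^2 = 12; deficit = 8/3

Write each e_j = u_j / sqrt(<u_j, u_j>) where u_j is the displayed integer vector. Then <v, e_j> = <v, u_j> / sqrt(<u_j, u_j>), so |<v, e_j>|^2 = <v, u_j>^2 / <u_j, u_j>.
Coefficients: <v, e_1> = -1/sqrt(7), <v, e_2> = 33/sqrt(119), <v, e_3> = -4/sqrt(408).
Square and sum: Σ |<v, e_j>|^2 = 28/3.
Compute ||v||^2 = v·v = 12.
Deficit = 12 − 28/3 = 8/3 ≥ 0, confirming Bessel's inequality. (The deficit equals ||v − Σ <v,e_j> e_j||^2, the squared distance from v to span{e_j}.)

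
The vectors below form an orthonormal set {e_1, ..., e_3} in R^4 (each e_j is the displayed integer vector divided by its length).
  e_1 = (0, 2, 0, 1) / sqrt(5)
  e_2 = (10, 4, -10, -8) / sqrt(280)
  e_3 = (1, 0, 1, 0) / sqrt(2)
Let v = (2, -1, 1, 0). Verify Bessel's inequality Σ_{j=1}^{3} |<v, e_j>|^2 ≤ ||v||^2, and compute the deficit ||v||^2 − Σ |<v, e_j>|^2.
Σ |<v, e_j>|^2 = 38/7; ||v||^2 = 6; deficit = 4/7

Write each e_j = u_j / sqrt(<u_j, u_j>) where u_j is the displayed integer vector. Then <v, e_j> = <v, u_j> / sqrt(<u_j, u_j>), so |<v, e_j>|^2 = <v, u_j>^2 / <u_j, u_j>.
Coefficients: <v, e_1> = -2/sqrt(5), <v, e_2> = 6/sqrt(280), <v, e_3> = 3/sqrt(2).
Square and sum: Σ |<v, e_j>|^2 = 38/7.
Compute ||v||^2 = v·v = 6.
Deficit = 6 − 38/7 = 4/7 ≥ 0, confirming Bessel's inequality. (The deficit equals ||v − Σ <v,e_j> e_j||^2, the squared distance from v to span{e_j}.)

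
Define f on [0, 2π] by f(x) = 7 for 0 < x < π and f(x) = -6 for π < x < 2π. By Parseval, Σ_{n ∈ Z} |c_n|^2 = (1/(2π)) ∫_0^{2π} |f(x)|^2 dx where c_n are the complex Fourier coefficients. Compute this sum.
Σ |c_n|^2 = 85/2

Parseval equates the L^2 energy of f (normalised by 1/(2π)) with the ℓ^2 sum of its Fourier coefficients: (1/(2π)) ∫_0^{2π} |f|^2 = Σ |c_n|^2.
Compute the left side: (1/(2π)) [∫_0^π 7^2 dx + ∫_π^{2π} (-6)^2 dx] = (1/(2π)) · (49π + 36π) = (49 + 36)/2 = 85/2.
So Σ_{n ∈ Z} |c_n|^2 = 85/2.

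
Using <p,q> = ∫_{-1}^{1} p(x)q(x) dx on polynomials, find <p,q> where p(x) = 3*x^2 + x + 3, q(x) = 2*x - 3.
<p,q> = -68/3

Expand the product: p(x)·q(x) = 6*x^3 - 7*x^2 + 3*x - 9.
∫_{-1}^{1} of each monomial x^k gives [2/(k+1) if k even, 0 if k odd]. Integrating term-by-term (or equivalently evaluating the antiderivative F(x) = 3*x^4/2 - 7*x^3/3 + 3*x^2/2 - 9*x at the endpoints):
  F(1) − F(−1) = -25/3 − (43/3) = -68/3.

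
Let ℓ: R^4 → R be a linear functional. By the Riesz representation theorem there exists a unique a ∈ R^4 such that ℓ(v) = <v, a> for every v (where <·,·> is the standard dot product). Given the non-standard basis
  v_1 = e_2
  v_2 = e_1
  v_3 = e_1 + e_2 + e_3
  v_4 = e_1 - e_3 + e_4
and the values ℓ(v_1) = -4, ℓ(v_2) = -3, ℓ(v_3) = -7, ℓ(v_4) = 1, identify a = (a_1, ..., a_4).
a = (-3, -4, 0, 4)

Write a = (a_1, ..., a_4) in the standard basis. For each basis vector v_i, ℓ(v_i) = <v_i, a> is a linear equation in the a_j's. Collect the n equations into a matrix system V a = ℓ, where row i of V is v_i (expressed in the standard basis). Since V is invertible (lower-triangular with 1s on the diagonal, up to permutation), solve by back-substitution:
  V =
[[0, 1, 0, 0],
 [1, 0, 0, 0],
 [1, 1, 1, 0],
 [1, 0, -1, 1]]
  V a = (-4, -3, -7, 1)
Solving gives a = (-3, -4, 0, 4).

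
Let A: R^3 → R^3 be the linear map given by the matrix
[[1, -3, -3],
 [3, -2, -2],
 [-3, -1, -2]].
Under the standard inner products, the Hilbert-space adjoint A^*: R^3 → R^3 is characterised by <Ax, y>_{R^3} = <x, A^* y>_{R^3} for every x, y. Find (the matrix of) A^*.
A^* = A^T =
[[1, 3, -3],
 [-3, -2, -1],
 [-3, -2, -2]]

For real matrices with standard dot products, the defining identity <Ax, y> = <x, A^* y> gives (Ax)^T y = x^T (A^*) y, i.e. x^T A^T y = x^T (A^*) y. Since this holds for all x, y, we must have A^* = A^T. Therefore
A^* =
[[1, 3, -3],
 [-3, -2, -1],
 [-3, -2, -2]].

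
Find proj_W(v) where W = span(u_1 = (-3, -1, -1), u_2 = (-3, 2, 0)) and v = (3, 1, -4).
proj_W(v) = (96/47, -41/94, 29/94)

Set up U = [u_1 | ... | u_2] ∈ R^(3×2). The projector onto W = col(U) is P = U (U^T U)^(-1) U^T.
Compute U^T U =
  [11, 7]
  [7, 13],
and U^T v = (-6, -7).
Solve U^T U · c = U^T v for the coefficients: c = (-29/94, -35/94). The projection is proj_W(v) = U c.
Check: (v - proj_W(v)) · u_1 = 0  (should be 0).
Check: (v - proj_W(v)) · u_2 = 0  (should be 0).
Result: proj_W(v) = (96/47, -41/94, 29/94).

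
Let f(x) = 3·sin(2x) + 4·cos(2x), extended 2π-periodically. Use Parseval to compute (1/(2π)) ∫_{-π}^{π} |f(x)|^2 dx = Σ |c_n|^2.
Σ |c_n|^2 = 25/2

Expand |f|^2 and use orthogonality of {sin(nx), cos(mx)} on [-π, π]:
  ∫_{-π}^{π} sin(nx)^2 dx = π, ∫ cos(mx)^2 dx = π, and cross terms integrate to 0.
So ∫_{-π}^{π} f(x)^2 dx = 3^2 · π + 4^2 · π = (9 + 16)π.
Divide by 2π: (9 + 16)/2 = 25/2.
By Parseval, this equals Σ |c_n|^2.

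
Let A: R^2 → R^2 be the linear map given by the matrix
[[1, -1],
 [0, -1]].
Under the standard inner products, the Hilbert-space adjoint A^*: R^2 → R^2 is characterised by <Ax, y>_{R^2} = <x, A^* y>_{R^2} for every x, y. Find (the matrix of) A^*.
A^* = A^T =
[[1, 0],
 [-1, -1]]

For real matrices with standard dot products, the defining identity <Ax, y> = <x, A^* y> gives (Ax)^T y = x^T (A^*) y, i.e. x^T A^T y = x^T (A^*) y. Since this holds for all x, y, we must have A^* = A^T. Therefore
A^* =
[[1, 0],
 [-1, -1]].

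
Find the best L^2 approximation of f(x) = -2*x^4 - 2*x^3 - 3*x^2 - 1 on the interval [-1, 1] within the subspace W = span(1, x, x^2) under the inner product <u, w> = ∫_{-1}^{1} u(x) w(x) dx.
g(x) = -33*x^2/7 - 6*x/5 - 29/35

The best approximation g ∈ W is the orthogonal projection of f onto W. Writing g = a_0 + a_1 x + a_2 x^2, the coefficients solve the normal equations G · a = b where
  G_{ij} = <φ_i, φ_j> and b_i = <f, φ_i>, with φ_0 = 1, φ_1 = x, φ_2 = x^2.
G =
  [2, 0, 2/3]
  [0, 2/3, 0]
  [2/3, 0, 2/5],
b = (-24/5, -4/5, -256/105).
Solving gives a_0 = -29/35, a_1 = -6/5, a_2 = -33/7, so
  g(x) = -33*x^2/7 - 6*x/5 - 29/35.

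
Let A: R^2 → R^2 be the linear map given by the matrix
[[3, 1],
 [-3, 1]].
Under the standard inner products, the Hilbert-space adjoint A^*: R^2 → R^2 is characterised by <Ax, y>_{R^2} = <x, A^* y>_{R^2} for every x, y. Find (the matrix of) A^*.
A^* = A^T =
[[3, -3],
 [1, 1]]

For real matrices with standard dot products, the defining identity <Ax, y> = <x, A^* y> gives (Ax)^T y = x^T (A^*) y, i.e. x^T A^T y = x^T (A^*) y. Since this holds for all x, y, we must have A^* = A^T. Therefore
A^* =
[[3, -3],
 [1, 1]].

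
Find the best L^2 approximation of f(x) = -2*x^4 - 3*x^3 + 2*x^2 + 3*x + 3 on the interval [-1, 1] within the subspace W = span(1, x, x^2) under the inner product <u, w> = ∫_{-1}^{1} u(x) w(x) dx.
g(x) = 2*x^2/7 + 6*x/5 + 111/35

The best approximation g ∈ W is the orthogonal projection of f onto W. Writing g = a_0 + a_1 x + a_2 x^2, the coefficients solve the normal equations G · a = b where
  G_{ij} = <φ_i, φ_j> and b_i = <f, φ_i>, with φ_0 = 1, φ_1 = x, φ_2 = x^2.
G =
  [2, 0, 2/3]
  [0, 2/3, 0]
  [2/3, 0, 2/5],
b = (98/15, 4/5, 78/35).
Solving gives a_0 = 111/35, a_1 = 6/5, a_2 = 2/7, so
  g(x) = 2*x^2/7 + 6*x/5 + 111/35.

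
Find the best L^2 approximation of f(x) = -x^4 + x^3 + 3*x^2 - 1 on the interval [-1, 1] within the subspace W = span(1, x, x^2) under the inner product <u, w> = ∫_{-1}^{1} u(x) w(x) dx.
g(x) = 15*x^2/7 + 3*x/5 - 32/35

The best approximation g ∈ W is the orthogonal projection of f onto W. Writing g = a_0 + a_1 x + a_2 x^2, the coefficients solve the normal equations G · a = b where
  G_{ij} = <φ_i, φ_j> and b_i = <f, φ_i>, with φ_0 = 1, φ_1 = x, φ_2 = x^2.
G =
  [2, 0, 2/3]
  [0, 2/3, 0]
  [2/3, 0, 2/5],
b = (-2/5, 2/5, 26/105).
Solving gives a_0 = -32/35, a_1 = 3/5, a_2 = 15/7, so
  g(x) = 15*x^2/7 + 3*x/5 - 32/35.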